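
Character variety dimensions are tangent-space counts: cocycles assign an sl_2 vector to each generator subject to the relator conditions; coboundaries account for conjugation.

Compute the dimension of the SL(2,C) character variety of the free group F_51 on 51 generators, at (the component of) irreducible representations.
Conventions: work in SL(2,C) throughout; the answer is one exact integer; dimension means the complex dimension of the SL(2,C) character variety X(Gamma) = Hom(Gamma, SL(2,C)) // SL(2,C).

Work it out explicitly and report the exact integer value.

Gamma = F_51 has 51 generators and no relators.
Z^1(Gamma, Ad rho) = (sl_2)^51: a cocycle is a free choice of one sl_2 vector per generator, so dim Z^1 = 3*51 = 153.
Irreducibility makes the coboundary map sl_2 -> Z^1 injective (trivial centralizer), so dim B^1 = 3.
dim X = dim H^1 = dim Z^1 - dim B^1 = 153 - 3 = 150.

150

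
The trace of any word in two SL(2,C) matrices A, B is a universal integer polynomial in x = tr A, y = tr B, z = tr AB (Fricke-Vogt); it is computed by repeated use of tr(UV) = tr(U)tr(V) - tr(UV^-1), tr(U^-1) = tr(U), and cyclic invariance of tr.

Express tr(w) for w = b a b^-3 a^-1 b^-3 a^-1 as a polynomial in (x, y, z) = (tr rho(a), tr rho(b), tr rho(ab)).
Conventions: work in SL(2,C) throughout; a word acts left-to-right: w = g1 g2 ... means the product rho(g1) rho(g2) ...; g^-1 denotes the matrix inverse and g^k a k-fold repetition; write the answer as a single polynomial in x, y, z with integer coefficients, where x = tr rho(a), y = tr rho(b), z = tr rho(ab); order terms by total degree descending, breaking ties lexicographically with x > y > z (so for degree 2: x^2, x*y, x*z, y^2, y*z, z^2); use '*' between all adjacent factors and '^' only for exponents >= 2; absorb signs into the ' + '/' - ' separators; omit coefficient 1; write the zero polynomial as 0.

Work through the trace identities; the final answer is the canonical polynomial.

-x*y^5*z^2 + 2*x^2*y^4*z + y^6*z + y^4*z^3 - x^3*y^3 - x*y^5 + x*y^3*z^2 - 3*x^2*y^2*z - 5*y^4*z - 2*y^2*z^3 + x^3*y + 4*x*y^3 + x^2*z + 6*y^2*z + z^3 - 2*x*y - 3*z

trace(b^-1 a) = trace(a) trace(b) - trace(a b) = x*y - z
trace(b^-2 a) = trace(b^-1 a) trace(b) - trace(b^-1 a b) = x*y^2 - y*z - x
and trace(b^-1 a b^-2) = trace(b^-2 a) trace(b) - trace(b^-2 a b) = x*y^3 - y^2*z - 2*x*y + z
next, trace(b^-2 a b^-2) = trace(b^-1 a b^-2) trace(b) - trace(b^-1 a b^-1) = x*y^4 - y^3*z - 3*x*y^2 + 2*y*z + x
trace(a^2) = trace(a) trace(a) - trace(1) = x^2 - 2
and trace(a^2 b) = trace(a) trace(b a) - trace(b) = x*z - y
trace(a b^-1 a) = trace(a^2) trace(b) - trace(a^2 b) = x^2*y - x*z - y
trace(a b a b) = trace(a b) trace(a b) - trace(1)   [split at repeated a] = z^2 - 2
next, trace(a b^-1 a b) = trace(a b a) trace(b) - trace(a b a b) = x*y*z - y^2 - z^2 + 2
trace(a b^-1 a b^-1) = trace(a b^-1 a) trace(b) - trace(a b^-1 a b) = x^2*y^2 - 2*x*y*z + z^2 - 2
trace(b^-1 a b^-2 a) = trace(a b^-1 a b^-1) trace(b) - trace(a b^-1 a) = x^2*y^3 - 2*x*y^2*z - x^2*y + y*z^2 + x*z - y
next, trace(a b^-2 a) = trace(b^-1 a^2) trace(b) - trace(b^-1 a^2 b) = x^2*y^2 - x*y*z - x^2 - y^2 + 2
next, trace(b^-2 a b^-2 a) = trace(b^-1 a b^-2 a) trace(b) - trace(b^-1 a b^-2 a b) = x^2*y^4 - 2*x*y^3*z - 2*x^2*y^2 + y^2*z^2 + 2*x*y*z + x^2 - 2
next, trace(b^-2 a^-1 b^-2 a) = trace(b^-2 a b^-2) trace(a) - trace(b^-2 a b^-2 a) = x*y^3*z - x^2*y^2 - y^2*z^2 + 2
next, trace(a b^-1 a^-1 b) = trace(b a b^-1) trace(a) - trace(b a b^-1 a) = -x*y*z + x^2 + y^2 + z^2 - 2
trace(a b^-1 a^-1 b^-1) = trace(a b^-1 a^-1) trace(b) - trace(a b^-1 a^-1 b) = x*y*z - x^2 - z^2 + 2
next, trace(b^-1 a^-1 b^-2 a) = trace(a b^-1 a^-1 b^-1) trace(b) - trace(a b^-1 a^-1) = x*y^2*z - x^2*y - y*z^2 + y
trace(a b^-3 a^-1 b^-2) = trace(b^-2 a^-1 b^-2 a) trace(b) - trace(b^-2 a^-1 b^-2 a b) = x*y^4*z - x^2*y^3 - y^3*z^2 - x*y^2*z + x^2*y + y*z^2 + y
trace(a b a b^-2) = trace(b^-1 a b a) trace(b) - trace(b^-1 a b a b) = x*y^2*z - y^3 - y*z^2 - x*z + 3*y
next, trace(b^-1 a b a b^-2) = trace(a b a b^-2) trace(b) - trace(a b a b^-1) = x*y^3*z - y^4 - y^2*z^2 - 2*x*y*z + 4*y^2 + z^2 - 2
and trace(a^2 b a) = trace(a) trace(b a^2) - trace(b a) = x^2*z - x*y - z
trace(b a b) = trace(b) trace(a b) - trace(a) = y*z - x
trace(a^2 b a b) = trace(a) trace(b a b a) - trace(b a b) = x*z^2 - y*z - x
trace(a b a b^-1 a) = trace(a^2 b a) trace(b) - trace(a^2 b a b) = x^2*y*z - x*y^2 - x*z^2 + x
next, trace(a b a b a b) = trace(b a) trace(b a b a) - trace(b^-1 a^-1)   [split at repeated b] = z^3 - 3*z
next, trace(a b a b^-1 a b) = trace(a b a b a) trace(b) - trace(a b a b a b) = x*y*z^2 - y^2*z - z^3 - x*y + 3*z
next, trace(b^-1 a b^-1 a b a) = trace(a b a b^-1 a) trace(b) - trace(a b a b^-1 a b) = x^2*y^2*z - x*y^3 - 2*x*y*z^2 + y^2*z + z^3 + 2*x*y - 3*z
trace(a b^-1 a b a) = trace(a b a^2) trace(b) - trace(a b a^2 b) = x^2*y*z - x*y^2 - x*z^2 + x
trace(b^-1 a b a b^-2 a) = trace(b^-1 a b^-1 a b a) trace(b) - trace(b^-1 a b^-1 a b a b) = x^2*y^3*z - x*y^4 - 2*x*y^2*z^2 - x^2*y*z + y^3*z + y*z^3 + 3*x*y^2 + x*z^2 - 3*y*z - x
trace(a b a b^-2 a^-1 b^-1) = trace(b^-1 a b a b^-2) trace(a) - trace(b^-1 a b a b^-2 a) = x*y^2*z^2 - x^2*y*z - y^3*z - y*z^3 + x*y^2 + 3*y*z - x
and trace(b^-1 a^-1 b^-2 a b a b^-1) = trace(a b a b^-2 a^-1 b^-1) trace(b) - trace(a b a b^-2 a^-1) = x*y^3*z^2 - x^2*y^2*z - y^4*z - y^2*z^3 + x*y^3 + 3*y^2*z - 2*x*y + z
trace(b^-2 a b a b a) = trace(b^-1 a b a b a) trace(b) - trace(b^-1 a b a b a b) = x*y^2*z^2 - y^3*z - y*z^3 - x*y^2 - x*z^2 + 4*y*z + x
trace(a^-1 b^-2 a b a b) = trace(b^-2 a b a b) trace(a) - trace(b^-2 a b a b a) = -x*y^2*z^2 + x^2*y*z + y^3*z + y*z^3 - 4*y*z + x
and trace(b^-1 a^-1 b^-2 a b a) = trace(a^-1 b^-2 a b a) trace(b) - trace(a^-1 b^-2 a b a b) = x*y^2*z^2 - x^2*y*z - y^3*z - y*z^3 + x*y^2 + 3*y*z - x
and trace(b^-1 a b a b^-3 a^-1 b^-1) = trace(b^-1 a^-1 b^-2 a b a b^-1) trace(b) - trace(b^-1 a^-1 b^-2 a b a) = x*y^4*z^2 - x^2*y^3*z - y^5*z - y^3*z^3 + x*y^4 - x*y^2*z^2 + x^2*y*z + 4*y^3*z + y*z^3 - 3*x*y^2 - 2*y*z + x
trace(b^-1 a^-1 b a b a) = trace(b a b a b^-1) trace(a) - trace(b a b a b^-1 a) = -x*y*z^2 + x^2*z + y^2*z + z^3 - 3*z
trace(b^-2 a^-1 b a b a) = trace(b^-1 a^-1 b a b a) trace(b) - trace(b^-1 a^-1 b a b a b) = -x*y^2*z^2 + x^2*y*z + y^3*z + y*z^3 - 4*y*z + x
trace(a b a b^-3 a^-1 b) = trace(b^-2 a^-1 b a b a) trace(b) - trace(b^-2 a^-1 b a b a b) = -x*y^3*z^2 + x^2*y^2*z + y^4*z + y^2*z^3 + x*y*z^2 - x^2*z - 5*y^2*z - z^3 + x*y + 3*z
and trace(b^-1 a b a b^-3 a^-1) = trace(a b a b^-3 a^-1) trace(b) - trace(a b a b^-3 a^-1 b) = x*y^3*z^2 - x^2*y^2*z - y^4*z - y^2*z^3 + x*y^3 - x*y*z^2 + x^2*z + 4*y^2*z + z^3 - 2*x*y - 3*z
trace(b a b^-3 a^-1 b^-3 a) = trace(b^-1 a b a b^-3 a^-1 b^-1) trace(b) - trace(b^-1 a b a b^-3 a^-1) = x*y^5*z^2 - x^2*y^4*z - y^6*z - y^4*z^3 + x*y^5 - 2*x*y^3*z^2 + 2*x^2*y^2*z + 5*y^4*z + 2*y^2*z^3 - 4*x*y^3 + x*y*z^2 - x^2*z - 6*y^2*z - z^3 + 3*x*y + 3*z
and trace(b a b^-3 a^-1 b^-3 a^-1) = trace(b a b^-3 a^-1 b^-3) trace(a) - trace(b a b^-3 a^-1 b^-3 a) = -x*y^5*z^2 + 2*x^2*y^4*z + y^6*z + y^4*z^3 - x^3*y^3 - x*y^5 + x*y^3*z^2 - 3*x^2*y^2*z - 5*y^4*z - 2*y^2*z^3 + x^3*y + 4*x*y^3 + x^2*z + 6*y^2*z + z^3 - 2*x*y - 3*z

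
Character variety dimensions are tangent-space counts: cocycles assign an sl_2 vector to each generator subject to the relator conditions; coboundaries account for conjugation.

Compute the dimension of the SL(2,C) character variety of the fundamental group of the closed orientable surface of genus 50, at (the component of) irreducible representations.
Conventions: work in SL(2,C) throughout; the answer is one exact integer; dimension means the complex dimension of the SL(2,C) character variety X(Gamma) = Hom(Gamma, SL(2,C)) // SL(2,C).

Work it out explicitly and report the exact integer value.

pi_1 of the closed genus-50 surface has 100 generators bound by the single product-of-commutators relator.
Before the relator condition, cocycle space has dim 3*100 = 300.
H^2 = coker(d_2) is dual to H^0 = 0 at irreducible rho (Poincare duality), so d_2 is onto: dim Z^1 = 297.
Coboundaries contribute dim B^1 = 3 (injective at irreducible rho).
Hence dim X = 297 - 3 = 294.

294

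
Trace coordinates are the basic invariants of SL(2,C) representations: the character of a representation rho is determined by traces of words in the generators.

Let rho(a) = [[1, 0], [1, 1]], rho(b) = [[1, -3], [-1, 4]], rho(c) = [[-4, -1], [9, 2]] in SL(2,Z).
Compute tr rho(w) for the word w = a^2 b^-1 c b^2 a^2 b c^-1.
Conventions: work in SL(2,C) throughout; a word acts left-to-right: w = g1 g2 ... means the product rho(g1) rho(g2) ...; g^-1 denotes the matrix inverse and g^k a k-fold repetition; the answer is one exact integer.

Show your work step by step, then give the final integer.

rho(a) = [[1, 0], [1, 1]]
... * rho(a) = [[1, 0], [1, 1]]  ->  [[1, 0], [2, 1]]
... * rho(b^-1) = [[4, 3], [1, 1]]  ->  [[4, 3], [9, 7]]
... * rho(c) = [[-4, -1], [9, 2]]  ->  [[11, 2], [27, 5]]
... * rho(b) = [[1, -3], [-1, 4]]  ->  [[9, -25], [22, -61]]
... * rho(b) = [[1, -3], [-1, 4]]  ->  [[34, -127], [83, -310]]
... * rho(a) = [[1, 0], [1, 1]]  ->  [[-93, -127], [-227, -310]]
... * rho(a) = [[1, 0], [1, 1]]  ->  [[-220, -127], [-537, -310]]
... * rho(b) = [[1, -3], [-1, 4]]  ->  [[-93, 152], [-227, 371]]
... * rho(c^-1) = [[2, 1], [-9, -4]]  ->  [[-1554, -701], [-3793, -1711]]
tr = -1554 + -1711 = -3265

-3265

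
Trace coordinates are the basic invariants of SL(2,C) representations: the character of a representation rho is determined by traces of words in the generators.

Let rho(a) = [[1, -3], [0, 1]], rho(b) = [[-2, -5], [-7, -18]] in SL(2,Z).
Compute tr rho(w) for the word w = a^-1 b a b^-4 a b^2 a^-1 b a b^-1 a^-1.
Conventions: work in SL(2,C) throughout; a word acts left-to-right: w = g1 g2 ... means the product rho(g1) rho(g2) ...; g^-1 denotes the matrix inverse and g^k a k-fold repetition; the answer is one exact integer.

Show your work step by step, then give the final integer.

rho(a^-1) = [[1, 3], [0, 1]]
... * rho(b) = [[-2, -5], [-7, -18]]  ->  [[-23, -59], [-7, -18]]
... * rho(a) = [[1, -3], [0, 1]]  ->  [[-23, 10], [-7, 3]]
... * rho(b^-1) = [[-18, 5], [7, -2]]  ->  [[484, -135], [147, -41]]
... * rho(b^-1) = [[-18, 5], [7, -2]]  ->  [[-9657, 2690], [-2933, 817]]
... * rho(b^-1) = [[-18, 5], [7, -2]]  ->  [[192656, -53665], [58513, -16299]]
... * rho(b^-1) = [[-18, 5], [7, -2]]  ->  [[-3843463, 1070610], [-1167327, 325163]]
... * rho(a) = [[1, -3], [0, 1]]  ->  [[-3843463, 12600999], [-1167327, 3827144]]
... * rho(b) = [[-2, -5], [-7, -18]]  ->  [[-80520067, -207600667], [-24455354, -63051957]]
... * rho(b) = [[-2, -5], [-7, -18]]  ->  [[1614244803, 4139412341], [490274407, 1257211996]]
... * rho(a^-1) = [[1, 3], [0, 1]]  ->  [[1614244803, 8982146750], [490274407, 2728035217]]
... * rho(b) = [[-2, -5], [-7, -18]]  ->  [[-66103516856, -169749865515], [-20076795333, -51556005941]]
... * rho(a) = [[1, -3], [0, 1]]  ->  [[-66103516856, 28560685053], [-20076795333, 8674380058]]
... * rho(b^-1) = [[-18, 5], [7, -2]]  ->  [[1389788098779, -387638954386], [422102976400, -117732736781]]
... * rho(a^-1) = [[1, 3], [0, 1]]  ->  [[1389788098779, 3781725341951], [422102976400, 1148576192419]]
tr = 1389788098779 + 1148576192419 = 2538364291198

2538364291198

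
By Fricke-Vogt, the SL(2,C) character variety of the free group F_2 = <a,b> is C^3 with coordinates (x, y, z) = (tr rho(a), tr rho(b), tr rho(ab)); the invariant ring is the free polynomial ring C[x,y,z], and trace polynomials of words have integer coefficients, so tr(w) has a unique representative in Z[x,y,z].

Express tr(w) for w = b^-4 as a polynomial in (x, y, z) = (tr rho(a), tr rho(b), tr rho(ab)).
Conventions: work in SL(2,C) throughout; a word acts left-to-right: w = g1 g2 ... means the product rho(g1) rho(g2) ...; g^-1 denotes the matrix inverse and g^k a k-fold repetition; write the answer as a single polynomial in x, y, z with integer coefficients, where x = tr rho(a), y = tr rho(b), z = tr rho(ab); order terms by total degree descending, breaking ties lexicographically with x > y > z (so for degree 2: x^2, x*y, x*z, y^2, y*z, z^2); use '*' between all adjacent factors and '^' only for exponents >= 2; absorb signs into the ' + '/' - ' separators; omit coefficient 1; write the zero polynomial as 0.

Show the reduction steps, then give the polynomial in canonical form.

and trace(b^-1) = trace(b) = y
and trace(b^-2) = trace(b^-1)*trace(b) - trace(1) = y^2 - 2
next, trace(b^-3) = trace(b^-2)*trace(b) - trace(b^-1) = y^3 - 3*y
trace(b^-4) = trace(b^-3)*trace(b) - trace(b^-2) = y^4 - 4*y^2 + 2

y^4 - 4*y^2 + 2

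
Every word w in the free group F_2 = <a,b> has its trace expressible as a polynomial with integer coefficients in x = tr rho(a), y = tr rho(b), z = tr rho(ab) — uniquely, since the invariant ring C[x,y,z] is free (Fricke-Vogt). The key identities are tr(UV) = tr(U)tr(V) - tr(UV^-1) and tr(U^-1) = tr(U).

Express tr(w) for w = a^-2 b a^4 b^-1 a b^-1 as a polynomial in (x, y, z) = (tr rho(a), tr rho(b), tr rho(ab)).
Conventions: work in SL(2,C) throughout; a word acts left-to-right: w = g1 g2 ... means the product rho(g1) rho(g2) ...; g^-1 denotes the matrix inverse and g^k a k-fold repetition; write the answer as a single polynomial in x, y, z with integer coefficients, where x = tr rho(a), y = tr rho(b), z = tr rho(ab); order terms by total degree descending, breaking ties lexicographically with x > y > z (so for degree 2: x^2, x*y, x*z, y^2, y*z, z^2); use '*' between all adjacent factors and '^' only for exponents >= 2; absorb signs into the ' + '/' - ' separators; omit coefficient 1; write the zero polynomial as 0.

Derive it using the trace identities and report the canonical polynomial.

-x^6*y^2*z + x^7*y + x^5*y^3 + 2*x^5*y*z^2 - x^6*z + x^4*y^2*z - x^4*z^3 - 6*x^5*y - 2*x^3*y^3 - 4*x^3*y*z^2 + 6*x^4*z + 2*x^2*y^2*z + 2*x^2*z^3 + 9*x^3*y - 9*x^2*z - 2*x*y + z

trace(a b a) = trace(a)*trace(b a) - trace(b)  (reduce the a square) = x*z - y
trace(b a^3) = trace(a)*trace(a b a) - trace(a b)  (reduce the a square) = x^2*z - x*y - z
and trace(b a^4) = trace(a)*trace(b a^3) - trace(b a^2)  (reduce the a square) = x^3*z - x^2*y - 2*x*z + y
trace(a^2) = trace(a)*trace(a) - trace(1)  (reduce the a square) = x^2 - 2
next, trace(b^2 a^2) = trace(b)*trace(a^2 b) - trace(a^2)  (reduce the b square) = x*y*z - x^2 - y^2 + 2
and trace(b^2 a) = trace(b)*trace(a b) - trace(a)  (reduce the b square) = y*z - x
and trace(b^2 a^3) = trace(a)*trace(b^2 a^2) - trace(b^2 a)  (reduce the a square) = x^2*y*z - x^3 - x*y^2 - y*z + 3*x
next, trace(a b^2 a^3) = trace(a)*trace(b^2 a^3) - trace(b^2 a^2)  (reduce the a square) = x^3*y*z - x^4 - x^2*y^2 - 2*x*y*z + 4*x^2 + y^2 - 2
trace(b a^5 b) = trace(a)*trace(a b^2 a^3) - trace(a b^2 a^2)  (reduce the a square) = x^4*y*z - x^5 - x^3*y^2 - 3*x^2*y*z + 5*x^3 + 2*x*y^2 + y*z - 5*x
next, trace(b a b a) = trace(b a)*trace(b a) - trace(1)  (split on b) = z^2 - 2
next, trace(b a b a^2) = trace(a)*trace(b a b a) - trace(b a b)  (reduce the a square) = x*z^2 - y*z - x
next, trace(a^2 b a b a) = trace(a)*trace(b a b a^2) - trace(b a b a)  (reduce the a square) = x^2*z^2 - x*y*z - x^2 - z^2 + 2
trace(a^2 b a b a^2) = trace(a)*trace(a^2 b a b a) - trace(a^2 b a b)  (reduce the a square) = x^3*z^2 - x^2*y*z - x^3 - 2*x*z^2 + y*z + 3*x
and trace(b a^5 b a) = trace(a)*trace(a^2 b a b a^2) - trace(a^2 b a b a)  (reduce the a square) = x^4*z^2 - x^3*y*z - x^4 - 3*x^2*z^2 + 2*x*y*z + 4*x^2 + z^2 - 2
trace(a^-1 b a^5 b) = trace(b a^5 b)*trace(a) - trace(b a^5 b a)  (eliminate a^-1) = x^5*y*z - x^6 - x^4*y^2 - x^4*z^2 - 2*x^3*y*z + 6*x^4 + 2*x^2*y^2 + 3*x^2*z^2 - x*y*z - 9*x^2 - z^2 + 2
trace(a b^-1 a^-1 b a^4) = trace(a^-1 b a^5)*trace(b) - trace(a^-1 b a^5 b)  (eliminate b^-1) = -x^5*y*z + x^6 + x^4*y^2 + x^4*z^2 + 3*x^3*y*z - 6*x^4 - 3*x^2*y^2 - 3*x^2*z^2 - x*y*z + 9*x^2 + y^2 + z^2 - 2
trace(a^4 b a) = trace(a)*trace(b a^4) - trace(b a^3)  (reduce the a square) = x^4*z - x^3*y - 3*x^2*z + 2*x*y + z
next, trace(b a^2 b a^2) = trace(a)*trace(b a^2 b a) - trace(b a^2 b)  (reduce the a square) = x^2*z^2 - 2*x*y*z + y^2 - 2
and trace(a b a^2 b a^2) = trace(a)*trace(b a^2 b a^2) - trace(b a^2 b a)  (reduce the a square) = x^3*z^2 - 2*x^2*y*z + x*y^2 - x*z^2 + y*z - x
trace(a b a^4 b a) = trace(a)*trace(a b a^2 b a^2) - trace(a b a^2 b a)  (reduce the a square) = x^4*z^2 - 2*x^3*y*z + x^2*y^2 - 2*x^2*z^2 + 3*x*y*z - x^2 - y^2 + 2
next, trace(b a b a b a) = trace(b a b a)*trace(b a) - trace(a b)  (split on b) = z^3 - 3*z
trace(b a b a b) = trace(b)*trace(a b a b) - trace(a b a)  (reduce the b square) = y*z^2 - x*z - y
trace(b a b a b a^2) = trace(a)*trace(b a b a b a) - trace(b a b a b)  (reduce the a square) = x*z^3 - y*z^2 - 2*x*z + y
trace(a^2 b a b a b a) = trace(a)*trace(b a b a b a^2) - trace(b a b a b a)  (reduce the a square) = x^2*z^3 - x*y*z^2 - 2*x^2*z - z^3 + x*y + 3*z
trace(a b a^4 b a b) = trace(a)*trace(a^2 b a b a b a) - trace(a^2 b a b a b)  (reduce the a square) = x^3*z^3 - x^2*y*z^2 - 2*x^3*z - 2*x*z^3 + x^2*y + y*z^2 + 5*x*z - y
next, trace(b a^4 b a b^-1 a) = trace(a b a^4 b a)*trace(b) - trace(a b a^4 b a b)  (eliminate b^-1) = x^4*y*z^2 - 2*x^3*y^2*z - x^3*z^3 + x^2*y^3 - x^2*y*z^2 + 2*x^3*z + 3*x*y^2*z + 2*x*z^3 - 2*x^2*y - y^3 - y*z^2 - 5*x*z + 3*y
trace(a b^-1 a^-1 b a^4 b) = trace(b a^4 b a b^-1)*trace(a) - trace(b a^4 b a b^-1 a)  (eliminate a^-1) = -x^4*y*z^2 + x^5*z + 2*x^3*y^2*z + x^3*z^3 - x^4*y - x^2*y^3 + x^2*y*z^2 - 5*x^3*z - 3*x*y^2*z - 2*x*z^3 + 4*x^2*y + y^3 + y*z^2 + 6*x*z - 3*y
and trace(b a^4 b^-1 a b^-1 a^-1) = trace(a b^-1 a^-1 b a^4)*trace(b) - trace(a b^-1 a^-1 b a^4 b)  (eliminate b^-1) = -x^5*y^2*z + x^6*y + x^4*y^3 + 2*x^4*y*z^2 - x^5*z + x^3*y^2*z - x^3*z^3 - 5*x^4*y - 2*x^2*y^3 - 4*x^2*y*z^2 + 5*x^3*z + 2*x*y^2*z + 2*x*z^3 + 5*x^2*y - 6*x*z + y
trace(a^3) = trace(a)*trace(a^2) - trace(a)  (reduce the a square) = x^3 - 3*x
trace(a^4) = trace(a)*trace(a^3) - trace(a^2)  (reduce the a square) = x^4 - 4*x^2 + 2
and trace(a^5) = trace(a)*trace(a^4) - trace(a^3)  (reduce the a square) = x^5 - 5*x^3 + 5*x
trace(a^4 b^-1 a) = trace(a^5)*trace(b) - trace(a^5 b)  (eliminate b^-1) = x^5*y - x^4*z - 4*x^3*y + 3*x^2*z + 3*x*y - z
next, trace(a^-2 b a^4 b^-1 a b^-1) = trace(b a^4 b^-1 a b^-1 a^-1)*trace(a) - trace(b a^4 b^-1 a b^-1)  (eliminate a^-1) = -x^6*y^2*z + x^7*y + x^5*y^3 + 2*x^5*y*z^2 - x^6*z + x^4*y^2*z - x^4*z^3 - 6*x^5*y - 2*x^3*y^3 - 4*x^3*y*z^2 + 6*x^4*z + 2*x^2*y^2*z + 2*x^2*z^3 + 9*x^3*y - 9*x^2*z - 2*x*y + z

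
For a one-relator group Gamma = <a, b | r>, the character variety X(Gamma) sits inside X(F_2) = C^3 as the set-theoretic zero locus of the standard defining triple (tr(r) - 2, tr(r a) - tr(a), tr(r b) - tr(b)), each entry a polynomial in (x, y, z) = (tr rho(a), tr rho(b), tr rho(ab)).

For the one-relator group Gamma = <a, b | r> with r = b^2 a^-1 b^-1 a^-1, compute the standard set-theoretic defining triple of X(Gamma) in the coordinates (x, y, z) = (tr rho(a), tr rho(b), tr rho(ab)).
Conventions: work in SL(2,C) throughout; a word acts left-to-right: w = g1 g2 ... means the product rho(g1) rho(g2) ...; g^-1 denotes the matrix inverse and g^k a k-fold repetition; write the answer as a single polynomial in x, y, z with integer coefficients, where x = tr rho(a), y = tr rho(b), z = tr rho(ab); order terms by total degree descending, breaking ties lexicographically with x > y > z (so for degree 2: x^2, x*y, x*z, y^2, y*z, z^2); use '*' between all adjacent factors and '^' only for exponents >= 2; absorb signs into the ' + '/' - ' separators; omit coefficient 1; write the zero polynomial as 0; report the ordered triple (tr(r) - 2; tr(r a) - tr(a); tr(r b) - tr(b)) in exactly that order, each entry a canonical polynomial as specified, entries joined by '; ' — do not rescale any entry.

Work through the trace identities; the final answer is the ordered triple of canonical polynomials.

x*y^2*z - y^3 - y*z^2 - x*z + 3*y - 2; x*y - x - z; x*y^3*z - y^4 - y^2*z^2 - 2*x*y*z + 4*y^2 + z^2 - y - 2

trace(b a^-1) = trace(b) trace(a) - trace(b a) = x*y - z
trace(b^2) = trace(b) trace(b) - trace(1) = y^2 - 2
reduce: trace(b a b) = trace(b) trace(a b) - trace(a) = y*z - x
reduce: trace(b a b^2) = trace(b) trace(b a b) - trace(b a) = y^2*z - x*y - z
trace(a b a b) = trace(a b) trace(a b) - trace(1) = z^2 - 2
trace(a b a) = trace(a) trace(b a) - trace(b) = x*z - y
trace(b a b^2 a) = trace(b) trace(a b a b) - trace(a b a) = y*z^2 - x*z - y
trace(a b^2 a^-1 b) = trace(b a b^2) trace(a) - trace(b a b^2 a) = x*y^2*z - x^2*y - y*z^2 + y
trace(b^2 a^-1 b^-1 a) = trace(a b^2 a^-1) trace(b) - trace(a b^2 a^-1 b) = -x*y^2*z + x^2*y + y^3 + y*z^2 - 3*y
trace(b^2 a^-1 b^-1 a^-1) = trace(b^2 a^-1 b^-1) trace(a) - trace(b^2 a^-1 b^-1 a) = x*y^2*z - y^3 - y*z^2 - x*z + 3*y
reduce: trace(b^3) = trace(b) trace(b^2) - trace(b) = y^3 - 3*y
reduce: trace(a^-1 b^3) = trace(b^3) trace(a) - trace(b^3 a) = x*y^3 - y^2*z - 2*x*y + z
trace(a^-1 b^3 a^-1) = trace(a^-1 b^3) trace(a) - trace(a^-1 b^3 a) = x^2*y^3 - x*y^2*z - 2*x^2*y - y^3 + x*z + 3*y
so trace(b^4) = trace(b) trace(b^3) - trace(b^2) = y^4 - 4*y^2 + 2
reduce: trace(b^4 a) = trace(b) trace(b^2 a b) - trace(b^2 a) = y^3*z - x*y^2 - 2*y*z + x
reduce: trace(b a^-1 b^3) = trace(b^4) trace(a) - trace(b^4 a) = x*y^4 - y^3*z - 3*x*y^2 + 2*y*z + x
reduce: trace(b^3 a b a) = trace(b) trace(b a b a b) - trace(b a b a) = y^2*z^2 - x*y*z - y^2 - z^2 + 2
trace(b a^-1 b^3 a) = trace(b^3 a b) trace(a) - trace(b^3 a b a) = x*y^3*z - x^2*y^2 - y^2*z^2 - x*y*z + x^2 + y^2 + z^2 - 2
so trace(a^-1 b^3 a^-1 b) = trace(b a^-1 b^3) trace(a) - trace(b a^-1 b^3 a) = x^2*y^4 - 2*x*y^3*z - 2*x^2*y^2 + y^2*z^2 + 3*x*y*z - y^2 - z^2 + 2
trace(b^2 a^-1 b^-1 a^-1 b) = trace(a^-1 b^3 a^-1) trace(b) - trace(a^-1 b^3 a^-1 b) = x*y^3*z - y^4 - y^2*z^2 - 2*x*y*z + 4*y^2 + z^2 - 2
assemble the triple (trace(r) - 2; trace(r a) - x; trace(r b) - y)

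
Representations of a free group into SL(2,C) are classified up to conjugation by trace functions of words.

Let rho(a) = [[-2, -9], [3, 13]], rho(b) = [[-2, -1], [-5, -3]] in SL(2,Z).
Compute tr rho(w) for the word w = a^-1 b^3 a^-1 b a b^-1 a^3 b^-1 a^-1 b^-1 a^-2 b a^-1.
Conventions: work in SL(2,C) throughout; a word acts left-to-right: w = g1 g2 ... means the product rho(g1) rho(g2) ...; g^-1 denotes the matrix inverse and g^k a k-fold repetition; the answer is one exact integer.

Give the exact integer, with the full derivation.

rho(a^-1) = [[13, 9], [-3, -2]]
... * rho(b) = [[-2, -1], [-5, -3]]  ->  [[-71, -40], [16, 9]]
... * rho(b) = [[-2, -1], [-5, -3]]  ->  [[342, 191], [-77, -43]]
... * rho(b) = [[-2, -1], [-5, -3]]  ->  [[-1639, -915], [369, 206]]
... * rho(a^-1) = [[13, 9], [-3, -2]]  ->  [[-18562, -12921], [4179, 2909]]
... * rho(b) = [[-2, -1], [-5, -3]]  ->  [[101729, 57325], [-22903, -12906]]
... * rho(a) = [[-2, -9], [3, 13]]  ->  [[-31483, -170336], [7088, 38349]]
... * rho(b^-1) = [[-3, 1], [5, -2]]  ->  [[-757231, 309189], [170481, -69610]]
... * rho(a) = [[-2, -9], [3, 13]]  ->  [[2442029, 10834536], [-549792, -2439259]]
... * rho(a) = [[-2, -9], [3, 13]]  ->  [[27619550, 118870707], [-6218193, -26762239]]
... * rho(a) = [[-2, -9], [3, 13]]  ->  [[301373021, 1296743241], [-67850331, -291945370]]
... * rho(b^-1) = [[-3, 1], [5, -2]]  ->  [[5579597142, -2292113461], [-1256175857, 516040409]]
... * rho(a^-1) = [[13, 9], [-3, -2]]  ->  [[79411103229, 54800601200], [-17878407368, -12337663531]]
... * rho(b^-1) = [[-3, 1], [5, -2]]  ->  [[35769696313, -30190099171], [-8053095551, 6796919694]]
... * rho(a^-1) = [[13, 9], [-3, -2]]  ->  [[555576349582, 382307465159], [-125081001245, -86071699347]]
... * rho(a^-1) = [[13, 9], [-3, -2]]  ->  [[6075570149089, 4235572215920], [-1367837918144, -953585612511]]
... * rho(b) = [[-2, -1], [-5, -3]]  ->  [[-33329001377778, -18782286796849], [7503603898843, 4228594755677]]
... * rho(a^-1) = [[13, 9], [-3, -2]]  ->  [[-376930157520567, -262396438806304], [84861066417928, 59075245578233]]
tr = -376930157520567 + 59075245578233 = -317854911942334

-317854911942334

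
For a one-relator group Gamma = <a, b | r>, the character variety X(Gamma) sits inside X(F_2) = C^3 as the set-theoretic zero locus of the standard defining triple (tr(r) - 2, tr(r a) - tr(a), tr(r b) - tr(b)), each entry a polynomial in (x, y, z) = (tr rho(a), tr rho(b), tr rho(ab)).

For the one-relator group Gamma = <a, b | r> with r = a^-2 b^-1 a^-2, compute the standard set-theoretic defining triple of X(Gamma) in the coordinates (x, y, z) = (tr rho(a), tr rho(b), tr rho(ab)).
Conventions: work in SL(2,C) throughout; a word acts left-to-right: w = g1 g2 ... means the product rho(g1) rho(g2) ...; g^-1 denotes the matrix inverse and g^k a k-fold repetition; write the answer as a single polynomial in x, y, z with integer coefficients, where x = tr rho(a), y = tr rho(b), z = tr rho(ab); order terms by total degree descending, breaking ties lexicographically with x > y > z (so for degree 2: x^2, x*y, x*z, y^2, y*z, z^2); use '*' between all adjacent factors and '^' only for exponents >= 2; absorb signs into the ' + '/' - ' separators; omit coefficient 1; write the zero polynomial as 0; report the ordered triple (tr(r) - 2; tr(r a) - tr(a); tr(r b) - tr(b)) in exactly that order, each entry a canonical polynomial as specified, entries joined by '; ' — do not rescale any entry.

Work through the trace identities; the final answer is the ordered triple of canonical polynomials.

tr(b^-1) = tr(b) = y
and tr(b^-1 a) = tr(a) * tr(b) - tr(a b) = x*y - z
next, tr(b^-1 a^-1) = tr(b^-1) * tr(a) - tr(b^-1 a) = z
and tr(b^-1 a^-2) = tr(b^-1 a^-1) * tr(a) - tr(b^-1) = x*z - y
tr(b^-1 a^-3) = tr(b^-1 a^-2) * tr(a) - tr(b^-1 a^-1) = x^2*z - x*y - z
tr(a^-2 b^-1 a^-2) = tr(b^-1 a^-3) * tr(a) - tr(b^-1 a^-2) = x^3*z - x^2*y - 2*x*z + y
and tr(b a^-2) = tr(b a^-1) * tr(a) - tr(b)   [inverse elimination on a] = x^2*y - x*z - y
and tr(a^-2 b a^-1) = tr(b a^-2) * tr(a) - tr(b a^-1)   [inverse elimination on a] = x^3*y - x^2*z - 2*x*y + z
and tr(b^2) = tr(b) * tr(b) - tr(1)   [square of b] = y^2 - 2
tr(b^2 a) = tr(b) * tr(a b) - tr(a)   [square of b] = y*z - x
and tr(b^2 a^-1) = tr(b^2) * tr(a) - tr(b^2 a)   [inverse elimination on a] = x*y^2 - y*z - x
and tr(b a^-2 b) = tr(b^2 a^-1) * tr(a) - tr(b^2)   [inverse elimination on a] = x^2*y^2 - x*y*z - x^2 - y^2 + 2
tr(b a b a) = tr(b a) * tr(b a) - tr(1)   [split at a repeated b] = z^2 - 2
next, tr(b a b a^-1) = tr(b a b) * tr(a) - tr(b a b a)   [inverse elimination on a] = x*y*z - x^2 - z^2 + 2
next, tr(b a^-2 b a) = tr(b a b a^-1) * tr(a) - tr(b a b)   [inverse elimination on a] = x^2*y*z - x^3 - x*z^2 - y*z + 3*x
tr(a^-2 b a^-1 b) = tr(b a^-2 b) * tr(a) - tr(b a^-2 b a)   [inverse elimination on a] = x^3*y^2 - 2*x^2*y*z - x*y^2 + x*z^2 + y*z - x
tr(b^-1 a^-2 b a^-1) = tr(a^-2 b a^-1) * tr(b) - tr(a^-2 b a^-1 b)   [inverse elimination on b] = x^2*y*z - x*y^2 - x*z^2 + x
and tr(a^-2) = tr(a^-1) * tr(a) - tr(1)   [inverse elimination on a] = x^2 - 2
tr(a^-2 b^-1 a^-2 b) = tr(b^-1 a^-2 b a^-1) * tr(a) - tr(b^-1 a^-2 b)   [inverse elimination on a] = x^3*y*z - x^2*y^2 - x^2*z^2 + 2
assemble the triple (tr(r) - 2; tr(r a) - x; tr(r b) - y)

x^3*z - x^2*y - 2*x*z + y - 2; x^2*z - x*y - x - z; x^3*y*z - x^2*y^2 - x^2*z^2 - y + 2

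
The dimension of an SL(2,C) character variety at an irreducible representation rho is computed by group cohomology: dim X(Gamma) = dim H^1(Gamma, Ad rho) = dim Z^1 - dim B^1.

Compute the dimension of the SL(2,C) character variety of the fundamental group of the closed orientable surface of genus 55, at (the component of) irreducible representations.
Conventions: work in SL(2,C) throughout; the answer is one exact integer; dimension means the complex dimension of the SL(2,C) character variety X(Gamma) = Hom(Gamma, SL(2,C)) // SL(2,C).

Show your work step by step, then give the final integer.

324

pi_1 of the closed genus-55 surface has 110 generators bound by the single product-of-commutators relator.
Unconstrained cocycle data is one sl_2 vector per generator (330 dimensions), cut by the relator condition d_2(z) = 0.
H^2 = coker(d_2) is dual to H^0 = 0 at irreducible rho (Poincare duality), so d_2 is onto: dim Z^1 = 327.
Coboundaries contribute dim B^1 = 3 (injective at irreducible rho).
dim H^1 = 327 - 3 = 324 = dim X.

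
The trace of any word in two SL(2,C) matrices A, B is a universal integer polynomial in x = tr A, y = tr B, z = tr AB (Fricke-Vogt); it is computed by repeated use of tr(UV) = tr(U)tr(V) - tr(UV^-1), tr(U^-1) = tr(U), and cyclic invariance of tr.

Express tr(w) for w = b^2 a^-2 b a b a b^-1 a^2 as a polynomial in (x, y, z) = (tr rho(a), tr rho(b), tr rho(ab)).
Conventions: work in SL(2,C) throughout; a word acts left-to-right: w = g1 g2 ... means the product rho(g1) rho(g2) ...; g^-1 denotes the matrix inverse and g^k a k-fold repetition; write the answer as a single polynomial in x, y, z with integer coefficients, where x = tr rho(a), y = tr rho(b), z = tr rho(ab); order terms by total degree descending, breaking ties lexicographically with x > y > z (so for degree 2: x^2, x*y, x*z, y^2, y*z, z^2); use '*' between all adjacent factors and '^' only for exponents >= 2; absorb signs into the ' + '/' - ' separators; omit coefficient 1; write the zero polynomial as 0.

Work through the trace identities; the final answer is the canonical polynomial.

x^4*y^3*z^2 - x^5*y^2*z - x^3*y^4*z - 2*x^3*y^2*z^3 + x^4*y*z^2 + x^2*y*z^4 + 6*x^3*y^2*z + x*y^4*z + x*y^2*z^3 - x^4*y - x^2*y^3 - 5*x^2*y*z^2 - 4*x*y^2*z + 4*x^2*y + y*z^2 - x*z - y

tr(b a b a) = tr(b a) * tr(b a) - tr(1)   [split at repeated b] = z^2 - 2
apply: tr(b a b) = tr(b) * tr(a b) - tr(a) = y*z - x
apply: tr(a b a^2 b) = tr(a) * tr(b a b a) - tr(b a b) = x*z^2 - y*z - x
apply: tr(a b a) = tr(a) * tr(b a) - tr(b) = x*z - y
tr(a b a^2) = tr(a) * tr(a b a) - tr(a b) = x^2*z - x*y - z
apply: tr(a b^2 a b a) = tr(b) * tr(a b a^2 b) - tr(a b a^2) = x*y*z^2 - x^2*z - y^2*z + z
tr(a b^2 a b) = tr(b) * tr(a b a b) - tr(a b a) = y*z^2 - x*z - y
tr(a b a^3 b^2) = tr(a) * tr(a b^2 a b a) - tr(a b^2 a b) = x^2*y*z^2 - x^3*z - x*y^2*z - y*z^2 + 2*x*z + y
use: tr(a b a^3 b) = tr(a) * tr(a b a b a) - tr(a b a b) = x^2*z^2 - x*y*z - x^2 - z^2 + 2
tr(b a b a^3 b^2) = tr(b) * tr(a b a^3 b^2) - tr(a b a^3 b) = x^2*y^2*z^2 - x^3*y*z - x*y^3*z - x^2*z^2 - y^2*z^2 + 3*x*y*z + x^2 + y^2 + z^2 - 2
tr(a b a b a b) = tr(b a) * tr(b a b a) - tr(b^-1 a^-1)   [split at repeated b] = z^3 - 3*z
use: tr(b^2 a b a b a) = tr(b) * tr(a b a b a b) - tr(a b a b a) = y*z^3 - x*z^2 - 2*y*z + x
tr(b^2 a b a b) = tr(b) * tr(a b a b^2) - tr(a b a b) = y^2*z^2 - x*y*z - y^2 - z^2 + 2
tr(a b^2 a b a b a) = tr(a) * tr(b^2 a b a b a) - tr(b^2 a b a b) = x*y*z^3 - x^2*z^2 - y^2*z^2 - x*y*z + x^2 + y^2 + z^2 - 2
use: tr(b a b a^3 b^2 a) = tr(a) * tr(a b^2 a b a b a) - tr(a b^2 a b a b) = x^2*y*z^3 - x^3*z^2 - x*y^2*z^2 - x^2*y*z - y*z^3 + x^3 + x*y^2 + 2*x*z^2 + 2*y*z - 3*x
use: tr(b a b a^3 b^2 a^-1) = tr(b a b a^3 b^2) * tr(a) - tr(b a b a^3 b^2 a) = x^3*y^2*z^2 - x^4*y*z - x^2*y^3*z - x^2*y*z^3 + 4*x^2*y*z + y*z^3 - x*z^2 - 2*y*z + x
use: tr(a^2 b^2 a^-2 b a b a) = tr(b a b a^3 b^2 a^-1) * tr(a) - tr(b a b a^3 b^2) = x^4*y^2*z^2 - x^5*y*z - x^3*y^3*z - x^3*y*z^3 - x^2*y^2*z^2 + 5*x^3*y*z + x*y^3*z + x*y*z^3 + y^2*z^2 - 5*x*y*z - y^2 - z^2 + 2
tr(b a b a b a^2) = tr(a) * tr(b a b a b a) - tr(b a b a b) = x*z^3 - y*z^2 - 2*x*z + y
use: tr(b a b a b a^2 b^2) = tr(b) * tr(b a b a b a^2 b) - tr(b a b a b a^2) = x*y^2*z^3 - x^2*y*z^2 - y^3*z^2 - x*y^2*z - x*z^3 + x^2*y + y^3 + 2*y*z^2 + 2*x*z - 3*y
apply: tr(b a b a b a b a) = tr(b a) * tr(b a b a b a) - tr(b^-1 a^-1 b^-1 a^-1)   [split at repeated b] = z^4 - 4*z^2 + 2
use: tr(a b a b a b a^2 b) = tr(a) * tr(b a b a b a b a) - tr(b a b a b a b) = x*z^4 - y*z^3 - 3*x*z^2 + 2*y*z + x
tr(a b a b a b a^2) = tr(a) * tr(b a b a b a^2) - tr(b a b a b a) = x^2*z^3 - x*y*z^2 - 2*x^2*z - z^3 + x*y + 3*z
tr(b a b a b a^2 b^2 a) = tr(b) * tr(a b a b a b a^2 b) - tr(a b a b a b a^2) = x*y*z^4 - x^2*z^3 - y^2*z^3 - 2*x*y*z^2 + 2*x^2*z + 2*y^2*z + z^3 - 3*z
tr(a^-1 b a b a b a^2 b^2) = tr(b a b a b a^2 b^2) * tr(a) - tr(b a b a b a^2 b^2 a) = x^2*y^2*z^3 - x^3*y*z^2 - x*y^3*z^2 - x*y*z^4 - x^2*y^2*z + y^2*z^3 + x^3*y + x*y^3 + 4*x*y*z^2 - 2*y^2*z - z^3 - 3*x*y + 3*z
apply: tr(a^2 b^2 a^-2 b a b a b) = tr(a^-1 b a b a b a^2 b^2) * tr(a) - tr(a^-1 b a b a b a^2 b^2 a) = x^3*y^2*z^3 - x^4*y*z^2 - x^2*y^3*z^2 - x^2*y*z^4 - x^3*y^2*z + x^4*y + x^2*y^3 + 5*x^2*y*z^2 + y^3*z^2 - x*y^2*z - 4*x^2*y - y^3 - 2*y*z^2 + x*z + 3*y
use: tr(b^2 a^-2 b a b a b^-1 a^2) = tr(a^2 b^2 a^-2 b a b a) * tr(b) - tr(a^2 b^2 a^-2 b a b a b) = x^4*y^3*z^2 - x^5*y^2*z - x^3*y^4*z - 2*x^3*y^2*z^3 + x^4*y*z^2 + x^2*y*z^4 + 6*x^3*y^2*z + x*y^4*z + x*y^2*z^3 - x^4*y - x^2*y^3 - 5*x^2*y*z^2 - 4*x*y^2*z + 4*x^2*y + y*z^2 - x*z - y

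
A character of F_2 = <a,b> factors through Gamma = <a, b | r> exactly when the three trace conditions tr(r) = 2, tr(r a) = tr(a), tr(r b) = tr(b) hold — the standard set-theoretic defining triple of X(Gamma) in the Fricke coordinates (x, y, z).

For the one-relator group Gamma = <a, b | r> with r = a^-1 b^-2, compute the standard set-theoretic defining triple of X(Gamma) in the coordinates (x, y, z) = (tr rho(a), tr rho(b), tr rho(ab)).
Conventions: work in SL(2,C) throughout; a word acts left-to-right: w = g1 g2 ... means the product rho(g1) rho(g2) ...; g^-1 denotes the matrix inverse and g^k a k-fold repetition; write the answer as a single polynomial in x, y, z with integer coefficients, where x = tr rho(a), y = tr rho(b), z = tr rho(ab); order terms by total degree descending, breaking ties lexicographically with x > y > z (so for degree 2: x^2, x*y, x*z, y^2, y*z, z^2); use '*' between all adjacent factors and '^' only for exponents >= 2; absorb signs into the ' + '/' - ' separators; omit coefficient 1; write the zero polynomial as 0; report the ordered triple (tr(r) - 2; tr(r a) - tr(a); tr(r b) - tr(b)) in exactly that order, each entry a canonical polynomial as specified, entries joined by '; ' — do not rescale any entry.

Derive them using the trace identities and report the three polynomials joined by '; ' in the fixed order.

reduce: tr(b^-1) = tr(b) = y
tr(b^-2) = tr(b^-1)*tr(b) - tr(1) = y^2 - 2
so tr(a b^-1) = tr(a)*tr(b) - tr(a b) = x*y - z
so tr(b^-2 a) = tr(a b^-1)*tr(b) - tr(a) = x*y^2 - y*z - x
so tr(a^-1 b^-2) = tr(b^-2)*tr(a) - tr(b^-2 a) = y*z - x
assemble the triple (tr(r) - 2; tr(r a) - x; tr(r b) - y)

y*z - x - 2; y^2 - x - 2; -y + z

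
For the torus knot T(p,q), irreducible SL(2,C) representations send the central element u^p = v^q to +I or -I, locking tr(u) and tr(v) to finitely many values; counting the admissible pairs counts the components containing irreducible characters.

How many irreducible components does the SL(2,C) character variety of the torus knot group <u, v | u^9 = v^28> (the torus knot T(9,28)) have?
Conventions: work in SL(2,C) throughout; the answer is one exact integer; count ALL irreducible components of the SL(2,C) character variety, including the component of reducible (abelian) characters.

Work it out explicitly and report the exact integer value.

Gamma = < u, v | u^9 = v^28 > (torus knot T(9,28)); the central element u^9 = v^28 acts as +I or -I in any irreducible SL(2,C) representation.
So on each irreducible component the traces are pinned: tr(u) = 2*cos(pi*alpha/9) with 1 <= alpha <= 8, tr(v) = 2*cos(pi*beta/28) with 1 <= beta <= 27.
Consistency of u^9 = (-1)^alpha I with v^28 = (-1)^beta I forces alpha = beta (mod 2).
Enumerate parity-matched pairs: 4*14 odd-odd plus 4*13 even-even gives 108.
components with irreducible characters: 108; plus the single component of reducible (abelian) characters: total 109.

109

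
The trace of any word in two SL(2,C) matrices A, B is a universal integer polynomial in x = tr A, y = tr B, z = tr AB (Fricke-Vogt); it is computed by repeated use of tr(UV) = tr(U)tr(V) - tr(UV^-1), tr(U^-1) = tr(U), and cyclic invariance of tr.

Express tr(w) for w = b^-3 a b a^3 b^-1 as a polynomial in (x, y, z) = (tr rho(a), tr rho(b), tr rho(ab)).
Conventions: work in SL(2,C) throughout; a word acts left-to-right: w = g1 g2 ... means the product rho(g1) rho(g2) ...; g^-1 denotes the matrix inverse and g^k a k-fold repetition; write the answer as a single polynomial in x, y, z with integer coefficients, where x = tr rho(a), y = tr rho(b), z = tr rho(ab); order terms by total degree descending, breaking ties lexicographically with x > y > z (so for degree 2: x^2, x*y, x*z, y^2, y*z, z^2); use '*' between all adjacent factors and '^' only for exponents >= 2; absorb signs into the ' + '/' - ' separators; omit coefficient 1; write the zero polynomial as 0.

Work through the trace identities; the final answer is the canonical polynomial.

tr(b a^2) = tr(a) * tr(b a) - tr(b) = x*z - y
next, tr(a b a^2) = tr(a) * tr(b a^2) - tr(b a) = x^2*z - x*y - z
tr(a b a^3) = tr(a) * tr(a b a^2) - tr(a b a) = x^3*z - x^2*y - 2*x*z + y
tr(b a b a) = tr(a b) * tr(a b) - tr(1)   [split at repeated a] = z^2 - 2
and tr(b a b) = tr(b) * tr(a b) - tr(a) = y*z - x
tr(a b a b a) = tr(a) * tr(b a b a) - tr(b a b) = x*z^2 - y*z - x
next, tr(a b a^3 b) = tr(a) * tr(a b a b a) - tr(a b a b) = x^2*z^2 - x*y*z - x^2 - z^2 + 2
next, tr(b^-1 a b a^3) = tr(a b a^3) * tr(b) - tr(a b a^3 b) = x^3*y*z - x^2*y^2 - x^2*z^2 - x*y*z + x^2 + y^2 + z^2 - 2
tr(a b a^3 b^-2) = tr(b^-1 a b a^3) * tr(b) - tr(b^-1 a b a^3 b) = x^3*y^2*z - x^2*y^3 - x^2*y*z^2 - x^3*z - x*y^2*z + 2*x^2*y + y^3 + y*z^2 + 2*x*z - 3*y
and tr(a b a^3 b^-3) = tr(a b a^3 b^-2) * tr(b) - tr(a b a^3 b^-1) = x^3*y^3*z - x^2*y^4 - x^2*y^2*z^2 - 2*x^3*y*z - x*y^3*z + 3*x^2*y^2 + x^2*z^2 + y^4 + y^2*z^2 + 3*x*y*z - x^2 - 4*y^2 - z^2 + 2
and tr(b^-3 a b a^3 b^-1) = tr(a b a^3 b^-3) * tr(b) - tr(a b a^3 b^-2) = x^3*y^4*z - x^2*y^5 - x^2*y^3*z^2 - 3*x^3*y^2*z - x*y^4*z + 4*x^2*y^3 + 2*x^2*y*z^2 + y^5 + y^3*z^2 + x^3*z + 4*x*y^2*z - 3*x^2*y - 5*y^3 - 2*y*z^2 - 2*x*z + 5*y

x^3*y^4*z - x^2*y^5 - x^2*y^3*z^2 - 3*x^3*y^2*z - x*y^4*z + 4*x^2*y^3 + 2*x^2*y*z^2 + y^5 + y^3*z^2 + x^3*z + 4*x*y^2*z - 3*x^2*y - 5*y^3 - 2*y*z^2 - 2*x*z + 5*y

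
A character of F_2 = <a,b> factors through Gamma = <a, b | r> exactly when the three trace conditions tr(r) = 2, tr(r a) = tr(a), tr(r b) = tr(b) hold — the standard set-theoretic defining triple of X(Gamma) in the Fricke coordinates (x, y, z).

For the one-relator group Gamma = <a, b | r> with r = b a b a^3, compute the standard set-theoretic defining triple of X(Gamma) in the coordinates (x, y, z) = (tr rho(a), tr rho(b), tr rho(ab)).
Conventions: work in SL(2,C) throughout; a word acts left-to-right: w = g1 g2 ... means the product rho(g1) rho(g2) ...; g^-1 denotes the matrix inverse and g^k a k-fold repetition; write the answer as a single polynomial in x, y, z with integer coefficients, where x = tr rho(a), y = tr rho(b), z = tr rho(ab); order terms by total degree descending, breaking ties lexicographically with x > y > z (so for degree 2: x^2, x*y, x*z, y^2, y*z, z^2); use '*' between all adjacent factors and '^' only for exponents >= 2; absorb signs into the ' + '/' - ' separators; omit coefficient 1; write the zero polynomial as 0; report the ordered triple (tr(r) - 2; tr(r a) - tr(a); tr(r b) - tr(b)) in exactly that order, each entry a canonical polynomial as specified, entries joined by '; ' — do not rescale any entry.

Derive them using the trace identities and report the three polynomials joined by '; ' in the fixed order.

x^2*z^2 - x*y*z - x^2 - z^2; x^3*z^2 - x^2*y*z - x^3 - 2*x*z^2 + y*z + 2*x; x^2*y*z^2 - x^3*z - x*y^2*z - y*z^2 + 2*x*z

trace(b a b a) = trace(a b) trace(a b) - trace(1)   [split at a repeated a] = z^2 - 2
trace(b a b) = trace(b) trace(a b) - trace(a)   [square of b] = y*z - x
trace(b a b a^2) = trace(a) trace(b a b a) - trace(b a b)   [square of a] = x*z^2 - y*z - x
trace(b a b a^3) = trace(a) trace(b a b a^2) - trace(b a b a)   [square of a] = x^2*z^2 - x*y*z - x^2 - z^2 + 2
trace(b a b a^4) = trace(a) trace(a^2 b a b a) - trace(a^2 b a b) = x^3*z^2 - x^2*y*z - x^3 - 2*x*z^2 + y*z + 3*x
trace(a b a) = trace(a) trace(b a) - trace(b)   [square of a] = x*z - y
trace(a b a^2) = trace(a) trace(a b a) - trace(a b)   [square of a] = x^2*z - x*y - z
trace(b^2 a b a^2) = trace(b) trace(a b a^2 b) - trace(a b a^2)   [square of b] = x*y*z^2 - x^2*z - y^2*z + z
trace(b^2 a b a) = trace(b) trace(a b a b) - trace(a b a)   [square of b] = y*z^2 - x*z - y
trace(b a b a^3 b) = trace(a) trace(b^2 a b a^2) - trace(b^2 a b a)   [square of a] = x^2*y*z^2 - x^3*z - x*y^2*z - y*z^2 + 2*x*z + y
assemble the triple (trace(r) - 2; trace(r a) - x; trace(r b) - y)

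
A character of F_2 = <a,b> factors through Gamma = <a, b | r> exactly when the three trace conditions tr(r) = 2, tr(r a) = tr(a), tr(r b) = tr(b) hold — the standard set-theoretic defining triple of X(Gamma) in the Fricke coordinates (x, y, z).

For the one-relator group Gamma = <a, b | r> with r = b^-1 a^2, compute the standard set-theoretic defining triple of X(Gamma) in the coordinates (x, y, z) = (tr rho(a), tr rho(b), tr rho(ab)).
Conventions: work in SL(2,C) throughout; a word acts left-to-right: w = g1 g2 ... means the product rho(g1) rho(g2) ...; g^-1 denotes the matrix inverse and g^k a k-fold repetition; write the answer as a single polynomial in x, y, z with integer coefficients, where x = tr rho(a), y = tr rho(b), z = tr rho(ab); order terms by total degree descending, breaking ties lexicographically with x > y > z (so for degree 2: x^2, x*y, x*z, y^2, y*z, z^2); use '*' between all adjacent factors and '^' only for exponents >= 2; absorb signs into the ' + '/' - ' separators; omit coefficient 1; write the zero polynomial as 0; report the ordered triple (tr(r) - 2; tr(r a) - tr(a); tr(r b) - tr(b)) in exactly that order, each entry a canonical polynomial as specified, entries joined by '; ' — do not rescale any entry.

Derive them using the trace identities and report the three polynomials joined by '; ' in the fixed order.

x^2*y - x*z - y - 2; x^3*y - x^2*z - 2*x*y - x + z; x^2 - y - 2

tr(a^2) = tr(a)*tr(a) - tr(1) = x^2 - 2
tr(a^2 b) = tr(a)*tr(b a) - tr(b) = x*z - y
tr(b^-1 a^2) = tr(a^2)*tr(b) - tr(a^2 b) = x^2*y - x*z - y
tr(a^3) = tr(a)*tr(a^2) - tr(a)  (reduce the a square) = x^3 - 3*x
tr(a^3 b) = tr(a)*tr(a b a) - tr(a b)  (reduce the a square) = x^2*z - x*y - z
tr(b^-1 a^3) = tr(a^3)*tr(b) - tr(a^3 b)  (eliminate b^-1) = x^3*y - x^2*z - 2*x*y + z
assemble the triple (tr(r) - 2; tr(r a) - x; tr(r b) - y)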